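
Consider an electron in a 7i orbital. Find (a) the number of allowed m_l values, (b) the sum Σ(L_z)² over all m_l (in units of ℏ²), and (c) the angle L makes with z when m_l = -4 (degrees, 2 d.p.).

The 7i subshell has l = 6.
There are 2l+1 = 13 values of m_l.
Σ m_l² = 182, so Σ(L_z)² = 182 ℏ².
For m_l = -4: cos θ = -4/√42, θ ≈ 128.11°.

13 values; Σ(L_z)² = 182 ℏ²; θ(m_l=-4) ≈ 128.11°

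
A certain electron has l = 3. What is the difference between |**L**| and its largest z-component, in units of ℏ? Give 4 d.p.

|L| − L_z,max ≈ 0.4641ℏ

|L| = 2√3 ℏ ≈ 3.4641ℏ, while L_z,max = lℏ = 3ℏ.
The difference is (2√3 − 3)ℏ ≈ 0.4641ℏ.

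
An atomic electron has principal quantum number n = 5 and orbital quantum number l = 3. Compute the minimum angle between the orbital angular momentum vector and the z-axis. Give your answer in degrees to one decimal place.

|L|² = l(l+1)ℏ² = 12ℏ², so |L| = 2√3 ℏ.
The smallest angle corresponds to the largest L_z, i.e. m_l = l = 3, giving L_z = 3ℏ.
cos θ_min = 3/√12, so θ_min ≈ 30.0°.

θ_min ≈ 30.0°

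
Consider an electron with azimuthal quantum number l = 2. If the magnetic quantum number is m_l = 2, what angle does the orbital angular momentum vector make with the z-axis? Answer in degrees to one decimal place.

θ ≈ 35.3°

|L|² = l(l+1)ℏ² = 6ℏ², so |L| = √6 ℏ.
L_z = m_l ℏ = 2ℏ.
cos θ = L_z/|L| = 2/√6, so θ ≈ 35.3°.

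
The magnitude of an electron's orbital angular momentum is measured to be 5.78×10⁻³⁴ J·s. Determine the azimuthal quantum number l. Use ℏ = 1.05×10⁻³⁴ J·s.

l = 5

In units of ℏ, |L| ≈ 5.505.
(|L|/ℏ)² = l(l+1) ≈ 30.30 ⇒ l = 5.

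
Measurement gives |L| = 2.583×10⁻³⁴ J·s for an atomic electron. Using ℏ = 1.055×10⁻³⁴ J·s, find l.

In units of ℏ, |L| ≈ 2.448.
Set l(l+1) = 5.99; the integer solution is l = 2.

l = 2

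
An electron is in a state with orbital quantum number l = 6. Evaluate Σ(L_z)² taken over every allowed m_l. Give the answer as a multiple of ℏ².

Σ(L_z)² = 182 ℏ²

The allowed m_l values are -6, -5, -4, -3, -2, -1, 0, 1, 2, 3, 4, 5, 6.
Σ m_l² = l(l+1)(2l+1)/3 = 6·7·13/3 = 182.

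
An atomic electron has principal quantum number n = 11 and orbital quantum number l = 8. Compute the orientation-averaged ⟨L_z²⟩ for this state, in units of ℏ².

The allowed m_l values are -8, -7, -6, -5, -4, -3, -2, -1, 0, 1, 2, 3, 4, 5, 6, 7, 8.
⟨L_z²⟩ = ℏ²·(Σ m_l²)/(2l+1) = ℏ²·408/17 = 24ℏ².

⟨L_z²⟩ = 24 ℏ²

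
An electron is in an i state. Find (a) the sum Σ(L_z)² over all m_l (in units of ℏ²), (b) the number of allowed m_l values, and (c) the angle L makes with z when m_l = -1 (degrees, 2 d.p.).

Σ(L_z)² = 182 ℏ²; 13 values; θ(m_l=-1) ≈ 98.88°

An i state has l = 6.
Σ m_l² = 182, so Σ(L_z)² = 182 ℏ².
There are 2l+1 = 13 values of m_l.
For m_l = -1: cos θ = -1/√42, θ ≈ 98.88°.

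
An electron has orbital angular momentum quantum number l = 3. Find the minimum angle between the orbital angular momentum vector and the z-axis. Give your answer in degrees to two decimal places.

θ_min ≈ 30.00°

|L| = ℏ√(l(l+1)) = 2√3 ℏ.
The smallest angle corresponds to the largest L_z, i.e. m_l = l = 3, giving L_z = 3ℏ.
cos θ_min = 3/√12, so θ_min ≈ 30.00°.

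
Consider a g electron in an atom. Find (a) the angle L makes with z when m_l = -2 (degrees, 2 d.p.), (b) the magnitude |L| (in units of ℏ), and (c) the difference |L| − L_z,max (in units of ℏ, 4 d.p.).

θ(m_l=-2) ≈ 116.57°; |L| = 2√5 ℏ ≈ 4.472ℏ; |L|−L_z,max ≈ 0.4721ℏ

The letter g corresponds to l = 4.
For m_l = -2: cos θ = -2/√20, θ ≈ 116.57°.
|L| = ℏ√(4·5) = 2√5 ℏ ≈ 4.472ℏ.
|L| − L_z,max = (2√5 − 4)ℏ ≈ 0.4721ℏ.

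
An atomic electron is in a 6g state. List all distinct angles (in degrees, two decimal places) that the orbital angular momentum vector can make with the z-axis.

θ ∈ {26.57°, 47.87°, 63.43°, 77.08°, 90.00°, 102.92°, 116.57°, 132.13°, 153.43°}

For 6g, l = 4.
|L| = ℏ√(l(l+1)) = 2√5 ℏ.
cos θ = m_l/√20 for each m_l ∈ {-4, -3, -2, -1, 0, 1, 2, 3, 4}.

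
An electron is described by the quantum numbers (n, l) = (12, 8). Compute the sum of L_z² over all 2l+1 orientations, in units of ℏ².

m_l ∈ {-8, -7, -6, -5, -4, -3, -2, -1, 0, 1, 2, 3, 4, 5, 6, 7, 8}.
Σ m_l² = l(l+1)(2l+1)/3 = 8·9·17/3 = 408.

Σ(L_z)² = 408 ℏ²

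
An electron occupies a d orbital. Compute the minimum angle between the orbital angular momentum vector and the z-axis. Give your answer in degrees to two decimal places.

A d state has l = 2.
|L|² = l(l+1)ℏ² = 6ℏ², so |L| = √6 ℏ.
The smallest angle corresponds to the largest L_z, i.e. m_l = l = 2, giving L_z = 2ℏ.
cos θ_min = 2/√6, so θ_min ≈ 35.26°.

θ_min ≈ 35.26°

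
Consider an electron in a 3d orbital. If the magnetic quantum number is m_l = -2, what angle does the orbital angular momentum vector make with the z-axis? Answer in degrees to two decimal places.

θ ≈ 144.74°

3d means n = 3, l = 2.
|L| = √(l(l+1)) ℏ = √6 ℏ.
L_z = m_l ℏ = −2ℏ.
cos θ = L_z/|L| = -2/√6, so θ ≈ 144.74°.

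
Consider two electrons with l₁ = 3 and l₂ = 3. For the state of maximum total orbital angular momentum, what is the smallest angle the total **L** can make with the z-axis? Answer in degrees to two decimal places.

L runs from |3 − 3| = 0 to 3 + 3 = 6.
Allowed values: L = 0, 1, 2, 3, 4, 5, 6.
The maximum is L = 6, with |L_tot| = ℏ√(6·7) = √42 ℏ.
The minimum angle with z is arccos(6/√42) ≈ 22.21°.

θ_min ≈ 22.21°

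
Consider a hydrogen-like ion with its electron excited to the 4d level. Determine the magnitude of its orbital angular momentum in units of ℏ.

|L| = √6 ℏ ≈ 2.449ℏ

The 4d level has l = 2.
|L| = ℏ√(l(l+1)) = ℏ√(2·3) = √6 ℏ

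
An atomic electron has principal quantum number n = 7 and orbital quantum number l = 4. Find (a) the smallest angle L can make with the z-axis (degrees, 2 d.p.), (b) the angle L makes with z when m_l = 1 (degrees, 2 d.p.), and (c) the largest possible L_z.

cos θ_min = 4/√20, so θ_min ≈ 26.57°.
For m_l = 1: cos θ = 1/√20, θ ≈ 77.08°.
L_z,max = lℏ = 4ℏ.

θ_min ≈ 26.57°; θ(m_l=1) ≈ 77.08°; L_z,max = 4ℏ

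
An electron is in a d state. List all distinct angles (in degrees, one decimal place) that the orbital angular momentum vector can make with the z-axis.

A d state has l = 2.
|L|² = l(l+1)ℏ² = 6ℏ², so |L| = √6 ℏ.
cos θ = m_l/√6 for each m_l ∈ {-2, -1, 0, 1, 2}.

θ ∈ {35.3°, 65.9°, 90.0°, 114.1°, 144.7°}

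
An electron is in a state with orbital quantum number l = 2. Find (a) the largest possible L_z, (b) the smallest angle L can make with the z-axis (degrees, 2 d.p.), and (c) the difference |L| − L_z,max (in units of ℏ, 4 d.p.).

L_z,max = lℏ = 2ℏ.
cos θ_min = 2/√6, so θ_min ≈ 35.26°.
|L| − L_z,max = (√6 − 2)ℏ ≈ 0.4495ℏ.

L_z,max = 2ℏ; θ_min ≈ 35.26°; |L|−L_z,max ≈ 0.4495ℏ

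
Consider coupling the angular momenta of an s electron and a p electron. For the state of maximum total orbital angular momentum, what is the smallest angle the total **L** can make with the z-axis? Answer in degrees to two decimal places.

The total orbital quantum number L ranges from |l₁ − l₂| to l₁ + l₂ in integer steps.
Allowed values: L = 1.
The maximum is L = 1, with |L_tot| = ℏ√(1·2) = √2 ℏ.
The minimum angle with z is arccos(1/√2) ≈ 45.00°.

θ_min ≈ 45.00°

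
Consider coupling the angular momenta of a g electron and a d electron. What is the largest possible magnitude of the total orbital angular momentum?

|L_tot|_max = √42 ℏ ≈ 6.481ℏ

Angular momentum addition gives L = |l₁ − l₂|, …, l₁ + l₂.
Allowed values: L = 2, 3, 4, 5, 6.
The largest magnitude corresponds to L = 6: |L_tot| = ℏ√(6·7) = √42 ℏ.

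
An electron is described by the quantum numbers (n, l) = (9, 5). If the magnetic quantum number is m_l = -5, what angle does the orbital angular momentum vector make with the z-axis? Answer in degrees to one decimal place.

θ ≈ 155.9°

|L| = ℏ√(l(l+1)) = √30 ℏ.
L_z = m_l ℏ = −5ℏ.
cos θ = L_z/|L| = -5/√30, so θ ≈ 155.9°.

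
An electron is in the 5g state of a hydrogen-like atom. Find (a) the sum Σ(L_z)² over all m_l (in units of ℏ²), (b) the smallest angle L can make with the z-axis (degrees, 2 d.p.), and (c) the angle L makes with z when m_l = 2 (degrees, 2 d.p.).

Σ(L_z)² = 60 ℏ²; θ_min ≈ 26.57°; θ(m_l=2) ≈ 63.43°

5g means n = 5, l = 4.
Σ m_l² = 60, so Σ(L_z)² = 60 ℏ².
cos θ_min = 4/√20, so θ_min ≈ 26.57°.
For m_l = 2: cos θ = 2/√20, θ ≈ 63.43°.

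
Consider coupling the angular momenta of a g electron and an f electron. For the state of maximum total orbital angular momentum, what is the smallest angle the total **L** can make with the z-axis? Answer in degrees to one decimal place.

By the triangle rule, |l₁ − l₂| ≤ L ≤ l₁ + l₂.
L ∈ {1, 2, 3, 4, 5, 6, 7}.
The maximum is L = 7, with |L_tot| = ℏ√(7·8) = 2√14 ℏ.
The minimum angle with z is arccos(7/√56) ≈ 20.7°.

θ_min ≈ 20.7°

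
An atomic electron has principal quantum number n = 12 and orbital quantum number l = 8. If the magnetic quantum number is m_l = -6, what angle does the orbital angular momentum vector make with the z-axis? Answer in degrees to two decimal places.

θ ≈ 135.00°

|L| = √(l(l+1)) ℏ = 6√2 ℏ.
L_z = m_l ℏ = −6ℏ.
cos θ = L_z/|L| = -6/√72, so θ ≈ 135.00°.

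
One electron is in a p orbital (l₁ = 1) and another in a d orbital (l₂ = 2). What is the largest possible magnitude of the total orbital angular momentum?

By the triangle rule, |l₁ − l₂| ≤ L ≤ l₁ + l₂.
Allowed values: L = 1, 2, 3.
The largest magnitude corresponds to L = 3: |L_tot| = ℏ√(3·4) = 2√3 ℏ.

|L_tot|_max = 2√3 ℏ ≈ 3.464ℏ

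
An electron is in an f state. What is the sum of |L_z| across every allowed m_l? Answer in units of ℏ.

An f state has l = 3.
m_l ∈ {-3, -2, -1, 0, 1, 2, 3}.
Σ|m_l| = 2·3(3+1)/2 = 12.

Σ|L_z| = 12 ℏ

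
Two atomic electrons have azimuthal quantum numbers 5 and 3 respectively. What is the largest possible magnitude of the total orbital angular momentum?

Angular momentum addition gives L = |l₁ − l₂|, …, l₁ + l₂.
Allowed values: L = 2, 3, 4, 5, 6, 7, 8.
The largest magnitude corresponds to L = 8: |L_tot| = ℏ√(8·9) = 6√2 ℏ.

|L_tot|_max = 6√2 ℏ ≈ 8.485ℏ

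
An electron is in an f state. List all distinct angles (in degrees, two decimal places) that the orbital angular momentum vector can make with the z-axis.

θ ∈ {30.00°, 54.74°, 73.22°, 90.00°, 106.78°, 125.26°, 150.00°}

For an f orbital, l = 3.
|L|² = l(l+1)ℏ² = 12ℏ², so |L| = 2√3 ℏ.
cos θ = m_l/√12 for each m_l ∈ {-3, -2, -1, 0, 1, 2, 3}.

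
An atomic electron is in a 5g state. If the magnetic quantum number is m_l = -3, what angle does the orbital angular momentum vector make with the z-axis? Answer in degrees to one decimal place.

The 5g subshell has l = 4.
|L| = ℏ√(l(l+1)) = 2√5 ℏ.
L_z = m_l ℏ = −3ℏ.
cos θ = L_z/|L| = -3/√20, so θ ≈ 132.1°.

θ ≈ 132.1°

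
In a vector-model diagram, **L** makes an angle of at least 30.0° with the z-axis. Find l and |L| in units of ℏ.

cos θ_min = l/√(l(l+1)) = √(l/(l+1)), so l/(l+1) = cos²(30.0°) = 0.7500.
Solving: l = 3.
Then |L| = ℏ√(3·4) = 2√3 ℏ.

l = 3, |L| = 2√3 ℏ ≈ 3.464ℏ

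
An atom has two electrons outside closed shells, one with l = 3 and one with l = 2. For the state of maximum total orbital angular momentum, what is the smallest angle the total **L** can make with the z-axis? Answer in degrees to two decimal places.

Angular momentum addition gives L = |l₁ − l₂|, …, l₁ + l₂.
L ∈ {1, 2, 3, 4, 5}.
The maximum is L = 5, with |L_tot| = ℏ√(5·6) = √30 ℏ.
The minimum angle with z is arccos(5/√30) ≈ 24.09°.

θ_min ≈ 24.09°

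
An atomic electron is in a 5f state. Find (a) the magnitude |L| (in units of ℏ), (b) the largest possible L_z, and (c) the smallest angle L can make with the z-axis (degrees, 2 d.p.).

|L| = 2√3 ℏ ≈ 3.464ℏ; L_z,max = 3ℏ; θ_min ≈ 30.00°

The 5f subshell has l = 3.
|L| = ℏ√(3·4) = 2√3 ℏ ≈ 3.464ℏ.
L_z,max = lℏ = 3ℏ.
cos θ_min = 3/√12, so θ_min ≈ 30.00°.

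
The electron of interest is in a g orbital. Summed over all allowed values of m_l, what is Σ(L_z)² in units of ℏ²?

A g state has l = 4.
m_l runs from −4 to 4, i.e. {-4, -3, -2, -1, 0, 1, 2, 3, 4}.
Summing m² from −4 to 4: Σ m_l² = 60.

Σ(L_z)² = 60 ℏ²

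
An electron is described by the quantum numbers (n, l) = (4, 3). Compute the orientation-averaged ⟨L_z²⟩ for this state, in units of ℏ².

m_l runs from −3 to 3, i.e. {-3, -2, -1, 0, 1, 2, 3}.
⟨L_z²⟩ = ℏ²·(Σ m_l²)/(2l+1) = ℏ²·28/7 = 4ℏ².

⟨L_z²⟩ = 4 ℏ²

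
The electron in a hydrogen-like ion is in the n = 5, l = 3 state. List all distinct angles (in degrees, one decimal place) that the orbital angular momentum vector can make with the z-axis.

θ ∈ {30.0°, 54.7°, 73.2°, 90.0°, 106.8°, 125.3°, 150.0°}

|L| = ℏ√(l(l+1)) = 2√3 ℏ.
cos θ = m_l/√12 for each m_l ∈ {-3, -2, -1, 0, 1, 2, 3}.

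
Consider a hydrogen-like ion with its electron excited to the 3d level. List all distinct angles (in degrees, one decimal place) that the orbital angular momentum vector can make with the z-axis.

θ ∈ {35.3°, 65.9°, 90.0°, 114.1°, 144.7°}

The 3d level has l = 2.
|L| = ℏ√(l(l+1)) = √6 ℏ.
cos θ = m_l/√6 for each m_l ∈ {-2, -1, 0, 1, 2}.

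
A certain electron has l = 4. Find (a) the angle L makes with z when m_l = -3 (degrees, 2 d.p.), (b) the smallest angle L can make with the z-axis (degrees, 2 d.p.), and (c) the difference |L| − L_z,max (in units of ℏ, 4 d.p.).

For m_l = -3: cos θ = -3/√20, θ ≈ 132.13°.
cos θ_min = 4/√20, so θ_min ≈ 26.57°.
|L| − L_z,max = (2√5 − 4)ℏ ≈ 0.4721ℏ.

θ(m_l=-3) ≈ 132.13°; θ_min ≈ 26.57°; |L|−L_z,max ≈ 0.4721ℏ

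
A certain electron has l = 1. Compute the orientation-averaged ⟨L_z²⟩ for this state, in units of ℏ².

⟨L_z²⟩ = 0.6667 ℏ²

The allowed m_l values are -1, 0, 1.
⟨L_z²⟩ = ℏ²·l(l+1)/3 = 0.6667ℏ².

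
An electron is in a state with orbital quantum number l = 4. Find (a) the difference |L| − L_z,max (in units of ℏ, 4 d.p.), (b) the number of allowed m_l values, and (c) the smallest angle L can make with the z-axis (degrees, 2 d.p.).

|L|−L_z,max ≈ 0.4721ℏ; 9 values; θ_min ≈ 26.57°

|L| − L_z,max = (2√5 − 4)ℏ ≈ 0.4721ℏ.
There are 2l+1 = 9 values of m_l.
cos θ_min = 4/√20, so θ_min ≈ 26.57°.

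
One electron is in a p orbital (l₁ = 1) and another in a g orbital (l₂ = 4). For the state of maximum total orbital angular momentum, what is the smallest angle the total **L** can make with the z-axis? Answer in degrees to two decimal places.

The total orbital quantum number L ranges from |l₁ − l₂| to l₁ + l₂ in integer steps.
So L can be 3, 4, 5.
The maximum is L = 5, with |L_tot| = ℏ√(5·6) = √30 ℏ.
The minimum angle with z is arccos(5/√30) ≈ 24.09°.

θ_min ≈ 24.09°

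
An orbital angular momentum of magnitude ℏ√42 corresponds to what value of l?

Since |L|² = l(l+1)ℏ², l(l+1) = 42.
l² + l − 42 = 0 ⇒ l = 6.

l = 6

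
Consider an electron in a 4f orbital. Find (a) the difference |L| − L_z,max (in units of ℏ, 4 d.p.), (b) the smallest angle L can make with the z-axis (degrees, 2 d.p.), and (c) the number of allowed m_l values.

|L|−L_z,max ≈ 0.4641ℏ; θ_min ≈ 30.00°; 7 values

For 4f, l = 3.
|L| − L_z,max = (2√3 − 3)ℏ ≈ 0.4641ℏ.
cos θ_min = 3/√12, so θ_min ≈ 30.00°.
There are 2l+1 = 7 values of m_l.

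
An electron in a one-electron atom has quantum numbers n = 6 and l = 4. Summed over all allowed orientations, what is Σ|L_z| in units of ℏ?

Σ|L_z| = 20 ℏ

m_l ∈ {-4, -3, -2, -1, 0, 1, 2, 3, 4}.
Σ|m_l| = 2·4(4+1)/2 = 20.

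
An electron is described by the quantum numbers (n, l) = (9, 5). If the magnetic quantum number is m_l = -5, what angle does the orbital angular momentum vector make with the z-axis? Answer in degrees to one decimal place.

|L| = √(l(l+1)) ℏ = √30 ℏ.
L_z = m_l ℏ = −5ℏ.
cos θ = L_z/|L| = -5/√30, so θ ≈ 155.9°.

θ ≈ 155.9°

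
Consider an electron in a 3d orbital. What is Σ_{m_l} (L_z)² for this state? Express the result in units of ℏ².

For 3d, l = 2.
The allowed m_l values are -2, -1, 0, 1, 2.
Summing m² from −2 to 2: Σ m_l² = 10.

Σ(L_z)² = 10 ℏ²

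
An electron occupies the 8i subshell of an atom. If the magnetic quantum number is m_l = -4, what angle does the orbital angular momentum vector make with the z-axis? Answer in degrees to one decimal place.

θ ≈ 128.1°

For 8i, l = 6.
|L| = ℏ√(l(l+1)) = √42 ℏ.
L_z = m_l ℏ = −4ℏ.
cos θ = L_z/|L| = -4/√42, so θ ≈ 128.1°.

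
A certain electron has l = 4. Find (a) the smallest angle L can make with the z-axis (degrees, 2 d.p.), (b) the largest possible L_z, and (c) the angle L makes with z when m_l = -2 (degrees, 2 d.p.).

cos θ_min = 4/√20, so θ_min ≈ 26.57°.
L_z,max = lℏ = 4ℏ.
For m_l = -2: cos θ = -2/√20, θ ≈ 116.57°.

θ_min ≈ 26.57°; L_z,max = 4ℏ; θ(m_l=-2) ≈ 116.57°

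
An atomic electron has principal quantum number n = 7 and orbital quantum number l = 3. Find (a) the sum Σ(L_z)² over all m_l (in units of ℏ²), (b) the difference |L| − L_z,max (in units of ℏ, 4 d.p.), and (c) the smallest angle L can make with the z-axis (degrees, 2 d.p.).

Σ(L_z)² = 28 ℏ²; |L|−L_z,max ≈ 0.4641ℏ; θ_min ≈ 30.00°

Σ m_l² = 28, so Σ(L_z)² = 28 ℏ².
|L| − L_z,max = (2√3 − 3)ℏ ≈ 0.4641ℏ.
cos θ_min = 3/√12, so θ_min ≈ 30.00°.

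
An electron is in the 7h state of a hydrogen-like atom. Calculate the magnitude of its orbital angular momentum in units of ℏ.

For 7h, l = 5.
|L| = ℏ√(l(l+1)) = ℏ√(5·6) = √30 ℏ

|L| = √30 ℏ ≈ 5.477ℏ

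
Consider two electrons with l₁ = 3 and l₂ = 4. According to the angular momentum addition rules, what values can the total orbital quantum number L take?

The total orbital quantum number L ranges from |l₁ − l₂| to l₁ + l₂ in integer steps.
L ∈ {1, 2, 3, 4, 5, 6, 7}.

L = 1, 2, 3, 4, 5, 6, 7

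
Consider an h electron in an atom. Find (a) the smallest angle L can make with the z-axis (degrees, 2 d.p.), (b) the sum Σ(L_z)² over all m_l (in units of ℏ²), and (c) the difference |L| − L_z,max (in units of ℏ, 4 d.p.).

For an h orbital, l = 5.
cos θ_min = 5/√30, so θ_min ≈ 24.09°.
Σ m_l² = 110, so Σ(L_z)² = 110 ℏ².
|L| − L_z,max = (√30 − 5)ℏ ≈ 0.4772ℏ.

θ_min ≈ 24.09°; Σ(L_z)² = 110 ℏ²; |L|−L_z,max ≈ 0.4772ℏ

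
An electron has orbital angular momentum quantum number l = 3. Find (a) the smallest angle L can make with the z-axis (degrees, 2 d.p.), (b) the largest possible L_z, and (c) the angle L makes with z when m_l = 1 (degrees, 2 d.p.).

θ_min ≈ 30.00°; L_z,max = 3ℏ; θ(m_l=1) ≈ 73.22°

cos θ_min = 3/√12, so θ_min ≈ 30.00°.
L_z,max = lℏ = 3ℏ.
For m_l = 1: cos θ = 1/√12, θ ≈ 73.22°.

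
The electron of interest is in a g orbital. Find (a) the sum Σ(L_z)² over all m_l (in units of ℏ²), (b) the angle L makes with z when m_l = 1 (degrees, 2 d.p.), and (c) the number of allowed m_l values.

The letter g corresponds to l = 4.
Σ m_l² = 60, so Σ(L_z)² = 60 ℏ².
For m_l = 1: cos θ = 1/√20, θ ≈ 77.08°.
There are 2l+1 = 9 values of m_l.

Σ(L_z)² = 60 ℏ²; θ(m_l=1) ≈ 77.08°; 9 values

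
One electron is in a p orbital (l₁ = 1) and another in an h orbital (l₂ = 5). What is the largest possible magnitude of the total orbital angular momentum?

|L_tot|_max = √42 ℏ ≈ 6.481ℏ

Angular momentum addition gives L = |l₁ − l₂|, …, l₁ + l₂.
L ∈ {4, 5, 6}.
The largest magnitude corresponds to L = 6: |L_tot| = ℏ√(6·7) = √42 ℏ.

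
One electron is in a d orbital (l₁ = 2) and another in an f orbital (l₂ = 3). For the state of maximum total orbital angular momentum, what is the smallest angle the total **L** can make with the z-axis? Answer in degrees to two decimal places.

θ_min ≈ 24.09°

Angular momentum addition gives L = |l₁ − l₂|, …, l₁ + l₂.
L ∈ {1, 2, 3, 4, 5}.
The maximum is L = 5, with |L_tot| = ℏ√(5·6) = √30 ℏ.
The minimum angle with z is arccos(5/√30) ≈ 24.09°.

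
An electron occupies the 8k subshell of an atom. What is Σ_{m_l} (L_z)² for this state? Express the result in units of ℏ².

Σ(L_z)² = 280 ℏ²

The 8k subshell has l = 7.
m_l runs from −7 to 7, i.e. {-7, -6, -5, -4, -3, -2, -1, 0, 1, 2, 3, 4, 5, 6, 7}.
Σ m_l² = 2·(1 + 4 + 9 + 16 + 25 + 36 + 49) = 280.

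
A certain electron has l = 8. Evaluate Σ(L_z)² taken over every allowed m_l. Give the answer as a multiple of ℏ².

The allowed m_l values are -8, -7, -6, -5, -4, -3, -2, -1, 0, 1, 2, 3, 4, 5, 6, 7, 8.
Summing m² from −8 to 8: Σ m_l² = 408.

Σ(L_z)² = 408 ℏ²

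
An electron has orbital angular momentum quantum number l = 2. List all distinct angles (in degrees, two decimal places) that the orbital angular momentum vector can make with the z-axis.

θ ∈ {35.26°, 65.91°, 90.00°, 114.09°, 144.74°}

|L| = ℏ√(l(l+1)) = √6 ℏ.
cos θ = m_l/√6 for each m_l ∈ {-2, -1, 0, 1, 2}.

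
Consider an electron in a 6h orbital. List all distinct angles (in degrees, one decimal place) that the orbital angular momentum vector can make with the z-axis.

6h means n = 6, l = 5.
|L| = √(l(l+1)) ℏ = √30 ℏ.
cos θ = m_l/√30 for each m_l ∈ {-5, -4, -3, -2, -1, 0, 1, 2, 3, 4, 5}.

θ ∈ {24.1°, 43.1°, 56.8°, 68.6°, 79.5°, 90.0°, 100.5°, 111.4°, 123.2°, 136.9°, 155.9°}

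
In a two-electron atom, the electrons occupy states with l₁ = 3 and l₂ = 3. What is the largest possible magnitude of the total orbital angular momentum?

The total orbital quantum number L ranges from |l₁ − l₂| to l₁ + l₂ in integer steps.
So L can be 0, 1, 2, 3, 4, 5, 6.
The largest magnitude corresponds to L = 6: |L_tot| = ℏ√(6·7) = √42 ℏ.

|L_tot|_max = √42 ℏ ≈ 6.481ℏ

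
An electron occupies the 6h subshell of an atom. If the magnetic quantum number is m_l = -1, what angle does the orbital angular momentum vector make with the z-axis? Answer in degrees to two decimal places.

θ ≈ 100.52°

The 6h subshell has l = 5.
|L| = √(l(l+1)) ℏ = √30 ℏ.
L_z = m_l ℏ = −1ℏ.
cos θ = L_z/|L| = -1/√30, so θ ≈ 100.52°.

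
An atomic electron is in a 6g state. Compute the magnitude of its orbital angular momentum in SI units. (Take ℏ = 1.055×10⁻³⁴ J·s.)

|L| = 4.718×10⁻³⁴ J·s

For 6g, l = 4.
|L| = ℏ√(l(l+1)) = ℏ√(4·5) = 2√5 ℏ
Numerically, |L| = 4.472 × (1.055×10⁻³⁴ J·s) = 4.718×10⁻³⁴ J·s.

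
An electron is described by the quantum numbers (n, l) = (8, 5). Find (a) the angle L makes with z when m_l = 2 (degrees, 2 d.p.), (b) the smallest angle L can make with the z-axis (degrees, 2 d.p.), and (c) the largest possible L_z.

θ(m_l=2) ≈ 68.58°; θ_min ≈ 24.09°; L_z,max = 5ℏ

For m_l = 2: cos θ = 2/√30, θ ≈ 68.58°.
cos θ_min = 5/√30, so θ_min ≈ 24.09°.
L_z,max = lℏ = 5ℏ.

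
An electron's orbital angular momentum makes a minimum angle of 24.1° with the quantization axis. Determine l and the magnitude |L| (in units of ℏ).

cos θ_min = l/√(l(l+1)) = √(l/(l+1)), so l/(l+1) = cos²(24.1°) = 0.8333.
Solving: l = 5.
Then |L| = ℏ√(5·6) = √30 ℏ.

l = 5, |L| = √30 ℏ ≈ 5.477ℏ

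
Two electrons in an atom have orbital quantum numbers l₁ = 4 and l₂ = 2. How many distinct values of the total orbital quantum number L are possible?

5

Angular momentum addition gives L = |l₁ − l₂|, …, l₁ + l₂.
Allowed values: L = 2, 3, 4, 5, 6.
That is 5 values.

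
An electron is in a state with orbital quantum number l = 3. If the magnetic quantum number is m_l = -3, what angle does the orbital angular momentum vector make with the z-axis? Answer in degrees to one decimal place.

θ ≈ 150.0°

|L| = ℏ√(l(l+1)) = 2√3 ℏ.
L_z = m_l ℏ = −3ℏ.
cos θ = L_z/|L| = -3/√12, so θ ≈ 150.0°.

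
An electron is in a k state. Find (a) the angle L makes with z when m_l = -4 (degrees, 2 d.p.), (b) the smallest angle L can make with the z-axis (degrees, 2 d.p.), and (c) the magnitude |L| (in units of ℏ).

θ(m_l=-4) ≈ 122.31°; θ_min ≈ 20.70°; |L| = 2√14 ℏ ≈ 7.483ℏ

The letter k corresponds to l = 7.
For m_l = -4: cos θ = -4/√56, θ ≈ 122.31°.
cos θ_min = 7/√56, so θ_min ≈ 20.70°.
|L| = ℏ√(7·8) = 2√14 ℏ ≈ 7.483ℏ.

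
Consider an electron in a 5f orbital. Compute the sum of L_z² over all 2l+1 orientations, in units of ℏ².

Σ(L_z)² = 28 ℏ²

For 5f, l = 3.
m_l runs from −3 to 3, i.e. {-3, -2, -1, 0, 1, 2, 3}.
Summing m² from −3 to 3: Σ m_l² = 28.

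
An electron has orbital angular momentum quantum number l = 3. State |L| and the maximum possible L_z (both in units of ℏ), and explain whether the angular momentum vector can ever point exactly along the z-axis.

|L| = 2√3 ℏ ≈ 3.4641ℏ, while L_z,max = lℏ = 3ℏ.
Since |L| > L_z,max, the vector can never point exactly along z; the closest it comes is θ_min = arccos(3/√12) ≈ 30.0°.

No: L_z,max = 3ℏ < |L| = 2√3 ℏ ≈ 3.464ℏ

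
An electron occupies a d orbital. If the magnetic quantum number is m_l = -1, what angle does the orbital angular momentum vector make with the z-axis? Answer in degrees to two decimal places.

D corresponds to l = 2.
|L|² = l(l+1)ℏ² = 6ℏ², so |L| = √6 ℏ.
L_z = m_l ℏ = −1ℏ.
cos θ = L_z/|L| = -1/√6, so θ ≈ 114.09°.

θ ≈ 114.09°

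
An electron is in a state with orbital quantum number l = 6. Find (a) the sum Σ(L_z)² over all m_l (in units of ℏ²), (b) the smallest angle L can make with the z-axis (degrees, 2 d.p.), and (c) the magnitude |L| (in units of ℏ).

Σ m_l² = 182, so Σ(L_z)² = 182 ℏ².
cos θ_min = 6/√42, so θ_min ≈ 22.21°.
|L| = ℏ√(6·7) = √42 ℏ ≈ 6.481ℏ.

Σ(L_z)² = 182 ℏ²; θ_min ≈ 22.21°; |L| = √42 ℏ ≈ 6.481ℏ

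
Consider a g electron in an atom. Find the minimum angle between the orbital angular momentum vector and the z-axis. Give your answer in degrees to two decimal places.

θ_min ≈ 26.57°

For a g orbital, l = 4.
|L| = √(l(l+1)) ℏ = 2√5 ℏ.
The smallest angle corresponds to the largest L_z, i.e. m_l = l = 4, giving L_z = 4ℏ.
cos θ_min = 4/√20, so θ_min ≈ 26.57°.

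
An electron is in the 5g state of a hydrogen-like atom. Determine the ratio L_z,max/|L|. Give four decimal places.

L_z,max/|L| = 0.8944

The 5g subshell has l = 4.
|L| = 2√5 ℏ ≈ 4.4721ℏ, while L_z,max = lℏ = 4ℏ.
L_z,max/|L| = 4/√20 = 0.8944.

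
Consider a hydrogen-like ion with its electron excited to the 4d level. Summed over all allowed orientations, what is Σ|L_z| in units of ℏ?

The 4d level has l = 2.
The allowed m_l values are -2, -1, 0, 1, 2.
Σ|m_l| = l(l+1) = 6.

Σ|L_z| = 6 ℏ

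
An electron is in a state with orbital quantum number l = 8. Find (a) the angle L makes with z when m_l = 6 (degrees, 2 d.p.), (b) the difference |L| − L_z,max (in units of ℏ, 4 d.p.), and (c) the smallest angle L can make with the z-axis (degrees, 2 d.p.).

θ(m_l=6) ≈ 45.00°; |L|−L_z,max ≈ 0.4853ℏ; θ_min ≈ 19.47°

For m_l = 6: cos θ = 6/√72, θ ≈ 45.00°.
|L| − L_z,max = (6√2 − 8)ℏ ≈ 0.4853ℏ.
cos θ_min = 8/√72, so θ_min ≈ 19.47°.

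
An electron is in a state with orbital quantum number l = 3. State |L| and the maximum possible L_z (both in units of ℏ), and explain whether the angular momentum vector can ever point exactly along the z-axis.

|L| = 2√3 ℏ ≈ 3.4641ℏ, while L_z,max = lℏ = 3ℏ.
Since |L| > L_z,max, the vector can never point exactly along z; the closest it comes is θ_min = arccos(3/√12) ≈ 30.0°.

No: L_z,max = 3ℏ < |L| = 2√3 ℏ ≈ 3.464ℏ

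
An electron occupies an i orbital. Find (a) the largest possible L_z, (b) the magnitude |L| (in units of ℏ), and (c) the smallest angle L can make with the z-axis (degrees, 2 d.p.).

The letter i corresponds to l = 6.
L_z,max = lℏ = 6ℏ.
|L| = ℏ√(6·7) = √42 ℏ ≈ 6.481ℏ.
cos θ_min = 6/√42, so θ_min ≈ 22.21°.

L_z,max = 6ℏ; |L| = √42 ℏ ≈ 6.481ℏ; θ_min ≈ 22.21°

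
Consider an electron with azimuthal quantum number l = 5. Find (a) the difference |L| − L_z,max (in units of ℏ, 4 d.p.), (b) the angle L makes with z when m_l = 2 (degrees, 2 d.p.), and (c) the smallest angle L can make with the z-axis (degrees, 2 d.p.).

|L|−L_z,max ≈ 0.4772ℏ; θ(m_l=2) ≈ 68.58°; θ_min ≈ 24.09°

|L| − L_z,max = (√30 − 5)ℏ ≈ 0.4772ℏ.
For m_l = 2: cos θ = 2/√30, θ ≈ 68.58°.
cos θ_min = 5/√30, so θ_min ≈ 24.09°.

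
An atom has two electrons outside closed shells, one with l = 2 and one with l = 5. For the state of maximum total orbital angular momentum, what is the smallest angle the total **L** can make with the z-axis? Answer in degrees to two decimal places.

θ_min ≈ 20.70°

The total orbital quantum number L ranges from |l₁ − l₂| to l₁ + l₂ in integer steps.
Allowed values: L = 3, 4, 5, 6, 7.
The maximum is L = 7, with |L_tot| = ℏ√(7·8) = 2√14 ℏ.
The minimum angle with z is arccos(7/√56) ≈ 20.70°.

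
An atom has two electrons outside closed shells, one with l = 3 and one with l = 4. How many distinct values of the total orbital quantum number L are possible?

7

By the triangle rule, |l₁ − l₂| ≤ L ≤ l₁ + l₂.
Allowed values: L = 1, 2, 3, 4, 5, 6, 7.
That is 7 values.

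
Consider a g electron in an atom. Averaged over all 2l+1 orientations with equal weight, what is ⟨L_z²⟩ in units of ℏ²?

For a g orbital, l = 4.
m_l runs from −4 to 4, i.e. {-4, -3, -2, -1, 0, 1, 2, 3, 4}.
⟨L_z²⟩ = ℏ²·(Σ m_l²)/(2l+1) = ℏ²·60/9 = 6.667ℏ².

⟨L_z²⟩ = 6.667 ℏ²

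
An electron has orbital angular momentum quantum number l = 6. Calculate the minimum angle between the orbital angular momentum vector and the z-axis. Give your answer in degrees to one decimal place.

θ_min ≈ 22.2°

|L| = √(l(l+1)) ℏ = √42 ℏ.
The smallest angle corresponds to the largest L_z, i.e. m_l = l = 6, giving L_z = 6ℏ.
cos θ_min = 6/√42, so θ_min ≈ 22.2°.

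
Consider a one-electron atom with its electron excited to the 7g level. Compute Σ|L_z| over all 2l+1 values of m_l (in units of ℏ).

Σ|L_z| = 20 ℏ

The 7g level has l = 4.
m_l runs from −4 to 4, i.e. {-4, -3, -2, -1, 0, 1, 2, 3, 4}.
Σ|m_l| = 2(1+2+…+4) = 20.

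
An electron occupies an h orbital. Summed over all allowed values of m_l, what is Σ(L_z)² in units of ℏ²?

For an h orbital, l = 5.
The allowed m_l values are -5, -4, -3, -2, -1, 0, 1, 2, 3, 4, 5.
Summing m² from −5 to 5: Σ m_l² = 110.

Σ(L_z)² = 110 ℏ²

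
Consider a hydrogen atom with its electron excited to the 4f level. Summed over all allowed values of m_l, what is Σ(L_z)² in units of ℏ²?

Σ(L_z)² = 28 ℏ²

The 4f level has l = 3.
m_l ∈ {-3, -2, -1, 0, 1, 2, 3}.
Σ m_l² = l(l+1)(2l+1)/3 = 3·4·7/3 = 28.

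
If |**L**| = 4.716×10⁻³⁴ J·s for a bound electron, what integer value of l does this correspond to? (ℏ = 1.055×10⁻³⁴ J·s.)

In units of ℏ, |L| ≈ 4.470.
l(l+1) ≈ 4.470² ≈ 19.98, so l = 4.

l = 4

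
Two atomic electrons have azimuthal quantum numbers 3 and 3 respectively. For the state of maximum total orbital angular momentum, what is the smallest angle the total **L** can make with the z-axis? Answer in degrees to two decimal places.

The total orbital quantum number L ranges from |l₁ − l₂| to l₁ + l₂ in integer steps.
Allowed values: L = 0, 1, 2, 3, 4, 5, 6.
The maximum is L = 6, with |L_tot| = ℏ√(6·7) = √42 ℏ.
The minimum angle with z is arccos(6/√42) ≈ 22.21°.

θ_min ≈ 22.21°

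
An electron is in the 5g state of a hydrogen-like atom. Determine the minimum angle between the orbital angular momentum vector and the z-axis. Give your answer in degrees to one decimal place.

θ_min ≈ 26.6°

5g means n = 5, l = 4.
|L|² = l(l+1)ℏ² = 20ℏ², so |L| = 2√5 ℏ.
The smallest angle corresponds to the largest L_z, i.e. m_l = l = 4, giving L_z = 4ℏ.
cos θ_min = 4/√20, so θ_min ≈ 26.6°.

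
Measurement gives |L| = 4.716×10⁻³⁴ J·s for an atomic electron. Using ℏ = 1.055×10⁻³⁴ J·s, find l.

In units of ℏ, |L| ≈ 4.470.
l(l+1) ≈ 4.470² ≈ 19.98, so l = 4.

l = 4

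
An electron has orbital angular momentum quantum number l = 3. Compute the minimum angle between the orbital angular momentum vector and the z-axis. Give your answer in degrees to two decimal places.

|L| = √(l(l+1)) ℏ = 2√3 ℏ.
The smallest angle corresponds to the largest L_z, i.e. m_l = l = 3, giving L_z = 3ℏ.
cos θ_min = 3/√12, so θ_min ≈ 30.00°.

θ_min ≈ 30.00°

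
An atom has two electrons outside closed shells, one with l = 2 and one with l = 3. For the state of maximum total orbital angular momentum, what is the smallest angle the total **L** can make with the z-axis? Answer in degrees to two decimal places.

θ_min ≈ 24.09°

The total orbital quantum number L ranges from |l₁ − l₂| to l₁ + l₂ in integer steps.
L ∈ {1, 2, 3, 4, 5}.
The maximum is L = 5, with |L_tot| = ℏ√(5·6) = √30 ℏ.
The minimum angle with z is arccos(5/√30) ≈ 24.09°.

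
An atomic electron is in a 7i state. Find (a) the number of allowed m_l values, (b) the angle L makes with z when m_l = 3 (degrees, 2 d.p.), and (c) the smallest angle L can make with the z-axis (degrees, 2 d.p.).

13 values; θ(m_l=3) ≈ 62.42°; θ_min ≈ 22.21°

For 7i, l = 6.
There are 2l+1 = 13 values of m_l.
For m_l = 3: cos θ = 3/√42, θ ≈ 62.42°.
cos θ_min = 6/√42, so θ_min ≈ 22.21°.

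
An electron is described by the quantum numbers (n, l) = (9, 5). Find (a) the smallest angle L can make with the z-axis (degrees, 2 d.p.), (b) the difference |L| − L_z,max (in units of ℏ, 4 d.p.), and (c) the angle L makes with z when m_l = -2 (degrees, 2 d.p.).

θ_min ≈ 24.09°; |L|−L_z,max ≈ 0.4772ℏ; θ(m_l=-2) ≈ 111.42°

cos θ_min = 5/√30, so θ_min ≈ 24.09°.
|L| − L_z,max = (√30 − 5)ℏ ≈ 0.4772ℏ.
For m_l = -2: cos θ = -2/√30, θ ≈ 111.42°.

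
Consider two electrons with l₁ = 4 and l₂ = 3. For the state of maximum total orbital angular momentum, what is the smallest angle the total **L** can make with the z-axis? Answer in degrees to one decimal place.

θ_min ≈ 20.7°

By the triangle rule, |l₁ − l₂| ≤ L ≤ l₁ + l₂.
L ∈ {1, 2, 3, 4, 5, 6, 7}.
The maximum is L = 7, with |L_tot| = ℏ√(7·8) = 2√14 ℏ.
The minimum angle with z is arccos(7/√56) ≈ 20.7°.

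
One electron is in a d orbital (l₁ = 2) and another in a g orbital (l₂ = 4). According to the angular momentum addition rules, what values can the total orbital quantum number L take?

L = 2, 3, 4, 5, 6

L runs from |2 − 4| = 2 to 2 + 4 = 6.
L ∈ {2, 3, 4, 5, 6}.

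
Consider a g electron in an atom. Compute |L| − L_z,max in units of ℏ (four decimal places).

A g state has l = 4.
|L| = 2√5 ℏ ≈ 4.4721ℏ, while L_z,max = lℏ = 4ℏ.
The difference is (2√5 − 4)ℏ ≈ 0.4721ℏ.

|L| − L_z,max ≈ 0.4721ℏ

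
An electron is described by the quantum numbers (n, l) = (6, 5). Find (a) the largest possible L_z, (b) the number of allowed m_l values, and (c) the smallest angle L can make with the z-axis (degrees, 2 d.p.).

L_z,max = lℏ = 5ℏ.
There are 2l+1 = 11 values of m_l.
cos θ_min = 5/√30, so θ_min ≈ 24.09°.

L_z,max = 5ℏ; 11 values; θ_min ≈ 24.09°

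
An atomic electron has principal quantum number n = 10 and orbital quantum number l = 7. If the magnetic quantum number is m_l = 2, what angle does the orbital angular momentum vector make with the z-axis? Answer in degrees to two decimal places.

θ ≈ 74.50°

|L|² = l(l+1)ℏ² = 56ℏ², so |L| = 2√14 ℏ.
L_z = m_l ℏ = 2ℏ.
cos θ = L_z/|L| = 2/√56, so θ ≈ 74.50°.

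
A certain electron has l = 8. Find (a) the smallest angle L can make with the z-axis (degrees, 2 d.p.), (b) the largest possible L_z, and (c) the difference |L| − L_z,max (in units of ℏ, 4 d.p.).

θ_min ≈ 19.47°; L_z,max = 8ℏ; |L|−L_z,max ≈ 0.4853ℏ

cos θ_min = 8/√72, so θ_min ≈ 19.47°.
L_z,max = lℏ = 8ℏ.
|L| − L_z,max = (6√2 − 8)ℏ ≈ 0.4853ℏ.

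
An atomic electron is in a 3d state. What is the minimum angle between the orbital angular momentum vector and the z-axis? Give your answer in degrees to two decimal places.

3d means n = 3, l = 2.
|L| = ℏ√(l(l+1)) = √6 ℏ.
The smallest angle corresponds to the largest L_z, i.e. m_l = l = 2, giving L_z = 2ℏ.
cos θ_min = 2/√6, so θ_min ≈ 35.26°.

θ_min ≈ 35.26°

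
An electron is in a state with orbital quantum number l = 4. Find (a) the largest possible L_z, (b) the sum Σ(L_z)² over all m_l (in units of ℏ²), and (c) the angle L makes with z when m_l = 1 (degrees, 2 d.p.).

L_z,max = lℏ = 4ℏ.
Σ m_l² = 60, so Σ(L_z)² = 60 ℏ².
For m_l = 1: cos θ = 1/√20, θ ≈ 77.08°.

L_z,max = 4ℏ; Σ(L_z)² = 60 ℏ²; θ(m_l=1) ≈ 77.08°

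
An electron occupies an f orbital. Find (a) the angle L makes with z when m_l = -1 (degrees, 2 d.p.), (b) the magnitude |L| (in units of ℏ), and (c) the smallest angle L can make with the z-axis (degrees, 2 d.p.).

The letter f corresponds to l = 3.
For m_l = -1: cos θ = -1/√12, θ ≈ 106.78°.
|L| = ℏ√(3·4) = 2√3 ℏ ≈ 3.464ℏ.
cos θ_min = 3/√12, so θ_min ≈ 30.00°.

θ(m_l=-1) ≈ 106.78°; |L| = 2√3 ℏ ≈ 3.464ℏ; θ_min ≈ 30.00°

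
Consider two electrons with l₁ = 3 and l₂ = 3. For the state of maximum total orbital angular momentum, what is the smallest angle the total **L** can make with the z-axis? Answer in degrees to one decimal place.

L runs from |3 − 3| = 0 to 3 + 3 = 6.
L ∈ {0, 1, 2, 3, 4, 5, 6}.
The maximum is L = 6, with |L_tot| = ℏ√(6·7) = √42 ℏ.
The minimum angle with z is arccos(6/√42) ≈ 22.2°.

θ_min ≈ 22.2°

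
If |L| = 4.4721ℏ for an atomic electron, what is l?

l = 4

Since |L|² = l(l+1)ℏ², l(l+1) = 20.
l² + l − 20 = 0 ⇒ l = 4.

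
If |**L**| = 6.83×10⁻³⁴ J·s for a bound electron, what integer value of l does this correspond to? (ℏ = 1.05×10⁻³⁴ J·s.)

Dividing by ℏ: |L|/ℏ ≈ 6.505.
(|L|/ℏ)² = l(l+1) ≈ 42.31 ⇒ l = 6.

l = 6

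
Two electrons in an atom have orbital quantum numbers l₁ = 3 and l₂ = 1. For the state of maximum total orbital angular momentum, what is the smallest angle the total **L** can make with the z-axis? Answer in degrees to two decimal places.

L runs from |3 − 1| = 2 to 3 + 1 = 4.
L ∈ {2, 3, 4}.
The maximum is L = 4, with |L_tot| = ℏ√(4·5) = 2√5 ℏ.
The minimum angle with z is arccos(4/√20) ≈ 26.57°.

θ_min ≈ 26.57°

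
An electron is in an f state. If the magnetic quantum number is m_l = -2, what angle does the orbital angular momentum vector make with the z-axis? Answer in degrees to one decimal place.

θ ≈ 125.3°

F corresponds to l = 3.
|L| = √(l(l+1)) ℏ = 2√3 ℏ.
L_z = m_l ℏ = −2ℏ.
cos θ = L_z/|L| = -2/√12, so θ ≈ 125.3°.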